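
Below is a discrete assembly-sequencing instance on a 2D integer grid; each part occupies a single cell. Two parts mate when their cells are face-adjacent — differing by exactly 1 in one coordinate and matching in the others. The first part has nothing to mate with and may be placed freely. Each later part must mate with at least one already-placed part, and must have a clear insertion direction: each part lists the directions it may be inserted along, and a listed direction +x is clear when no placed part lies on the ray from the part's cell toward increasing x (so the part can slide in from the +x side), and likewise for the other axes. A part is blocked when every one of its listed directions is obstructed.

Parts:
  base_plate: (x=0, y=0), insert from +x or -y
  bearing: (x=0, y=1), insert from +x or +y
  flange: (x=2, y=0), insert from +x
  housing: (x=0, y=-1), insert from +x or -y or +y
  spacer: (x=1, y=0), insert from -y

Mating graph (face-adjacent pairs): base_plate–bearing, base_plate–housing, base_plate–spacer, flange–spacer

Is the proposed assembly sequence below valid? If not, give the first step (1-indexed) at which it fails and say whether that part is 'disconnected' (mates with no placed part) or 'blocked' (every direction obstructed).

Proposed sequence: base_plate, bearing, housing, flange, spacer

1. base_plate@(0, 0) [+x clear] — {base_plate}
2. bearing@(0, 1) [+x clear] — {base_plate, bearing}
3. housing@(0, -1) [+x clear] — {base_plate, bearing, housing}
4. flange@(2, 0) — no placed neighbour ⇒ disconnected

Invalid at step 4 (disconnected)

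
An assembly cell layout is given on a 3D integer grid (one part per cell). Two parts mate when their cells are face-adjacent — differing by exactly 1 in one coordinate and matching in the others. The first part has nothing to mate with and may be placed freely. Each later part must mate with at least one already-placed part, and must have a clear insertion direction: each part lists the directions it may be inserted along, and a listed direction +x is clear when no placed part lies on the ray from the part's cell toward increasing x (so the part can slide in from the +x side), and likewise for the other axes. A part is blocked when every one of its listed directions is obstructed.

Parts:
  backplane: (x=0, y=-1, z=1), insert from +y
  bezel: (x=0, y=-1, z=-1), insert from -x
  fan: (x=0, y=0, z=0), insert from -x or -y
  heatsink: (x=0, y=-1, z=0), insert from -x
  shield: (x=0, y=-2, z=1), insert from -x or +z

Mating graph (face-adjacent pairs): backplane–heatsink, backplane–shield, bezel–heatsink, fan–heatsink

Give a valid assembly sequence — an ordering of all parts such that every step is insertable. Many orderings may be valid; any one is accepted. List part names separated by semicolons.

1. bezel@(0, -1, -1) [-x clear] — {bezel}
2. heatsink@(0, -1, 0) [-x clear] — {bezel, heatsink}
3. fan@(0, 0, 0) [-x clear] — {bezel, fan, heatsink}
4. backplane@(0, -1, 1) [+y clear] — {backplane, bezel, fan, heatsink}
5. shield@(0, -2, 1) [-x clear] — {backplane, bezel, fan, heatsink, shield}

bezel; heatsink; fan; backplane; shield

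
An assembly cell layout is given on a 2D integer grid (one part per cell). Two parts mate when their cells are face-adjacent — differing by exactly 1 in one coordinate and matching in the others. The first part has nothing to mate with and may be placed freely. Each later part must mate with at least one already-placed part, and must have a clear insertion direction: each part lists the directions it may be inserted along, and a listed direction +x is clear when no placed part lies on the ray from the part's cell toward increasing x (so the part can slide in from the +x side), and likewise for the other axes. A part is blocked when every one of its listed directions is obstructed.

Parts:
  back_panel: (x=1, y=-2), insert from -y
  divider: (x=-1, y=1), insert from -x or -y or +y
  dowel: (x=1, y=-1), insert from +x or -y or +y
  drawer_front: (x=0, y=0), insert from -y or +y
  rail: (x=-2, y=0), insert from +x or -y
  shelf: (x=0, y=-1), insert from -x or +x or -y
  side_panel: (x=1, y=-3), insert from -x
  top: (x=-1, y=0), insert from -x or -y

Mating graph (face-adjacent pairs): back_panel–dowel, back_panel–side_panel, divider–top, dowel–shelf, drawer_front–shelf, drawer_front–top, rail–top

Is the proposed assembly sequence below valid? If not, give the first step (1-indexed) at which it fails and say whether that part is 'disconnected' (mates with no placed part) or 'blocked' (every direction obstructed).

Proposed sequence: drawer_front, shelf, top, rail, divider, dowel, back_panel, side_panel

1. drawer_front@(0, 0) [-y clear] — {drawer_front}
2. shelf@(0, -1) [-x clear] — {drawer_front, shelf}
3. top@(-1, 0) [-x clear] — {drawer_front, shelf, top}
4. rail@(-2, 0) [-y clear] — {drawer_front, rail, shelf, top}
5. divider@(-1, 1) [-x clear] — {divider, drawer_front, rail, shelf, top}
6. dowel@(1, -1) [+x clear] — {divider, dowel, drawer_front, rail, shelf, top}
7. back_panel@(1, -2) [-y clear] — {back_panel, divider, dowel, drawer_front, rail, shelf, top}
8. side_panel@(1, -3) [-x clear] — {back_panel, divider, dowel, drawer_front, rail, shelf, side_panel, top}

Valid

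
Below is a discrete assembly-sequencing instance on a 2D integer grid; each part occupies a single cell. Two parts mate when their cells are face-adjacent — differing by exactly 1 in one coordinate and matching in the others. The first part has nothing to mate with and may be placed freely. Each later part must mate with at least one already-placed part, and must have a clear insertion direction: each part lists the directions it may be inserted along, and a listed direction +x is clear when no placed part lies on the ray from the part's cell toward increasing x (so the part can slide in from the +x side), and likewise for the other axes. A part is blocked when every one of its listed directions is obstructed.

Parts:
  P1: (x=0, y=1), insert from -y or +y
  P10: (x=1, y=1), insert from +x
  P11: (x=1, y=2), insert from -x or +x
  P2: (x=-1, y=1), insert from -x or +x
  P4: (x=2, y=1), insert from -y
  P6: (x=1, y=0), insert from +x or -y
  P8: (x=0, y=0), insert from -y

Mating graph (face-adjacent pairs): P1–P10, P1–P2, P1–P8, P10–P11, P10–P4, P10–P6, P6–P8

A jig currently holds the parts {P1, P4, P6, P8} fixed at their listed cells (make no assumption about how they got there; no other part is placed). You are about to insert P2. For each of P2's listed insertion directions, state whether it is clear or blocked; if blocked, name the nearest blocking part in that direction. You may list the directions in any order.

+x: blocked by P1; -x: clear

-x: ray from P2(-1, 1) has no placed part ⇒ clear
+x: nearest on ray is P1@(0, 1) ⇒ blocked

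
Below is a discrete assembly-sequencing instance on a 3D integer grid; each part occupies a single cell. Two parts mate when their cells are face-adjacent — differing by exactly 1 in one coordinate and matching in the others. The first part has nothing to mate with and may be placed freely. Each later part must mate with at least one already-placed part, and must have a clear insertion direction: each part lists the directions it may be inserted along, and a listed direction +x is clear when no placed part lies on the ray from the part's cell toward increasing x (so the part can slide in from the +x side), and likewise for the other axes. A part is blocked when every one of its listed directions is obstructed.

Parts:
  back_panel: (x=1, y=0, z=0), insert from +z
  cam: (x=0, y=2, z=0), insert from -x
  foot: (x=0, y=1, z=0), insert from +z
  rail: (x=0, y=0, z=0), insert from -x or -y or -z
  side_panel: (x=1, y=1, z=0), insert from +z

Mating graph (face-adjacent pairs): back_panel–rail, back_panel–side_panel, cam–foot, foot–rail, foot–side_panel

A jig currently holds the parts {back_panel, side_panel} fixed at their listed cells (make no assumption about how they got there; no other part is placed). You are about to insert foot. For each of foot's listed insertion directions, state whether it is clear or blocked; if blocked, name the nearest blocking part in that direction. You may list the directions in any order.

+z: ray from foot(0, 1, 0) has no placed part ⇒ clear

+z: clear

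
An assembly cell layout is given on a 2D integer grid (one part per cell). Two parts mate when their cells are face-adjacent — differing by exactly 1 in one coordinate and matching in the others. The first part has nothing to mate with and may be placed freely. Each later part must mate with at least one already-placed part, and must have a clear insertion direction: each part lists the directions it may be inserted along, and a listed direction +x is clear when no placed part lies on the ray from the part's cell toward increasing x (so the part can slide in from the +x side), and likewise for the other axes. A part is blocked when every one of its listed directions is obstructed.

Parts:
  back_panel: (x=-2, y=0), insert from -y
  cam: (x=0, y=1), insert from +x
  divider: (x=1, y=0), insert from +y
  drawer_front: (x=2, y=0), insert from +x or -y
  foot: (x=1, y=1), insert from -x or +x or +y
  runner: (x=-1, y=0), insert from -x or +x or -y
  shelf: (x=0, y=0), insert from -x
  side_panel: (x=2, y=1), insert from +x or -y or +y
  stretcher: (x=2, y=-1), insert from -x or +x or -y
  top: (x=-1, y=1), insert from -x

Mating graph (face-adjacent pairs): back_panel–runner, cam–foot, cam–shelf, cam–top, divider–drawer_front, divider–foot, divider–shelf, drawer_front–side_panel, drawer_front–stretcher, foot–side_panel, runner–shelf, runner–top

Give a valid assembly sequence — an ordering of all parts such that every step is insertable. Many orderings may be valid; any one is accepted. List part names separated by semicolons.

drawer_front; stretcher; divider; shelf; cam; side_panel; top; runner; back_panel; foot

1. drawer_front@(2, 0) [+x clear] — {drawer_front}
2. stretcher@(2, -1) [-x clear] — {drawer_front, stretcher}
3. divider@(1, 0) [+y clear] — {divider, drawer_front, stretcher}
4. shelf@(0, 0) [-x clear] — {divider, drawer_front, shelf, stretcher}
5. cam@(0, 1) [+x clear] — {cam, divider, drawer_front, shelf, stretcher}
6. side_panel@(2, 1) [+x clear] — {cam, divider, drawer_front, shelf, side_panel, stretcher}
7. top@(-1, 1) [-x clear] — {cam, divider, drawer_front, shelf, side_panel, stretcher, top}
8. runner@(-1, 0) [-x clear] — {cam, divider, drawer_front, runner, shelf, side_panel, stretcher, top}
9. back_panel@(-2, 0) [-y clear] — {back_panel, cam, divider, drawer_front, runner, shelf, side_panel, stretcher, top}
10. foot@(1, 1) [+y clear] — {back_panel, cam, divider, drawer_front, foot, runner, shelf, side_panel, stretcher, top}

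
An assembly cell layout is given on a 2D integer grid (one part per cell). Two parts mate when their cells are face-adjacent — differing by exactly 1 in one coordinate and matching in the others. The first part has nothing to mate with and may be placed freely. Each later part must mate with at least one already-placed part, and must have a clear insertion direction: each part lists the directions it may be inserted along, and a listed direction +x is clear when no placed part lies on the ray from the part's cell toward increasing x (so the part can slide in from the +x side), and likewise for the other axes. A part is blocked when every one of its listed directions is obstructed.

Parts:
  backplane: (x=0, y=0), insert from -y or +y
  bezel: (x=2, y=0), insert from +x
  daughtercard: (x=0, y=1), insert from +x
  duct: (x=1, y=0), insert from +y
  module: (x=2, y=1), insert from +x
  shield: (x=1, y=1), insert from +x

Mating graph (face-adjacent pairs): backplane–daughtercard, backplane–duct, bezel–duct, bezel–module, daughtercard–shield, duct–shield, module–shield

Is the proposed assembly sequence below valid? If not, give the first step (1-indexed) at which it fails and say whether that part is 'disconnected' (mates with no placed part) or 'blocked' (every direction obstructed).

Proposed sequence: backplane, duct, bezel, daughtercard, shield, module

1. backplane@(0, 0) [-y clear] — {backplane}
2. duct@(1, 0) [+y clear] — {backplane, duct}
3. bezel@(2, 0) [+x clear] — {backplane, bezel, duct}
4. daughtercard@(0, 1) [+x clear] — {backplane, bezel, daughtercard, duct}
5. shield@(1, 1) [+x clear] — {backplane, bezel, daughtercard, duct, shield}
6. module@(2, 1) [+x clear] — {backplane, bezel, daughtercard, duct, module, shield}

Valid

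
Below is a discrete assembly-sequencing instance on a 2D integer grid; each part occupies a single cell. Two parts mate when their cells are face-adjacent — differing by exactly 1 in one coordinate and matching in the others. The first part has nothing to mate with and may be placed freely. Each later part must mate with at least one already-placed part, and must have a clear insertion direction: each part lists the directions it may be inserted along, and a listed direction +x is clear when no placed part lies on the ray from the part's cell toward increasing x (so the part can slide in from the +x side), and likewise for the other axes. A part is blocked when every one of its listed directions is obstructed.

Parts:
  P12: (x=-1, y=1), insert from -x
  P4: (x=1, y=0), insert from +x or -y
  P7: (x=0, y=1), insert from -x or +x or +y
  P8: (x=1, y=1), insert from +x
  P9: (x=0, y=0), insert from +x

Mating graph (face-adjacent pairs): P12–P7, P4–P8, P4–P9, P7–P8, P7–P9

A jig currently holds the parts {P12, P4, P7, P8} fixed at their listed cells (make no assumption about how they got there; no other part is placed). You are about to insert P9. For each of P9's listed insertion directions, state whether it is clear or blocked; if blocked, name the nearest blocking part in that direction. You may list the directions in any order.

+x: nearest on ray is P4@(1, 0) ⇒ blocked

+x: blocked by P4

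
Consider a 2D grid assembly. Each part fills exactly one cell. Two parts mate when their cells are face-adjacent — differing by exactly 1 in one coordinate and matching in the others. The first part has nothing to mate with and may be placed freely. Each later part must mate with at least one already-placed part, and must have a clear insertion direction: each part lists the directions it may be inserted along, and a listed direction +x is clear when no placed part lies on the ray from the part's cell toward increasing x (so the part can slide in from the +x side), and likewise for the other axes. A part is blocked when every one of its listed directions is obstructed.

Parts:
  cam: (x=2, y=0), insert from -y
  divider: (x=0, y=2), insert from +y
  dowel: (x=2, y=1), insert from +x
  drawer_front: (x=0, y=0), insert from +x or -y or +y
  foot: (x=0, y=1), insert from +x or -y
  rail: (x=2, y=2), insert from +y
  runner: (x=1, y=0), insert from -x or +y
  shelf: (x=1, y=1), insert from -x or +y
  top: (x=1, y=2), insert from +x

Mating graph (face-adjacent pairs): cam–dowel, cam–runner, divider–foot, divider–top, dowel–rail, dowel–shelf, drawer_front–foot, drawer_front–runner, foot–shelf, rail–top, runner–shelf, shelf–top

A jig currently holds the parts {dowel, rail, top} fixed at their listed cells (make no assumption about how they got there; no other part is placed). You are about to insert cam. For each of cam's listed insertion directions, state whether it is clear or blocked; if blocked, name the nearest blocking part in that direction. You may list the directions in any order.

-y: clear

-y: ray from cam(2, 0) has no placed part ⇒ clear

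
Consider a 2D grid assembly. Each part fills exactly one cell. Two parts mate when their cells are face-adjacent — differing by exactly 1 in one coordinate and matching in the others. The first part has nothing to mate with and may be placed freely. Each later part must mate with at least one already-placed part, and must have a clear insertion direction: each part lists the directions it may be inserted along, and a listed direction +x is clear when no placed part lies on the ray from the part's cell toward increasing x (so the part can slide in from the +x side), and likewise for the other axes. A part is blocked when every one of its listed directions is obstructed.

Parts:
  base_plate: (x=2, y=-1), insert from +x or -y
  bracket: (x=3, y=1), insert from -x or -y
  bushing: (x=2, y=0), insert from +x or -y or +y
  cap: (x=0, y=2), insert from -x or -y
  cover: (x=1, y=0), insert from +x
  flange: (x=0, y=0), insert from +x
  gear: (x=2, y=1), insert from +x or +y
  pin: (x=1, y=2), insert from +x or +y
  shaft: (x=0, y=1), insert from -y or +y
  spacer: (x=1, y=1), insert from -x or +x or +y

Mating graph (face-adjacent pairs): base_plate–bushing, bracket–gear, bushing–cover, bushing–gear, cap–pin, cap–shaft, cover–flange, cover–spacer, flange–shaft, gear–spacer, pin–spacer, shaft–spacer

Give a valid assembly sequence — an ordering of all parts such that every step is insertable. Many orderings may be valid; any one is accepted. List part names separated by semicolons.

spacer; shaft; pin; flange; cover; bushing; base_plate; gear; bracket; cap

1. spacer@(1, 1) [-x clear] — {spacer}
2. shaft@(0, 1) [-y clear] — {shaft, spacer}
3. pin@(1, 2) [+x clear] — {pin, shaft, spacer}
4. flange@(0, 0) [+x clear] — {flange, pin, shaft, spacer}
5. cover@(1, 0) [+x clear] — {cover, flange, pin, shaft, spacer}
6. bushing@(2, 0) [+x clear] — {bushing, cover, flange, pin, shaft, spacer}
7. base_plate@(2, -1) [+x clear] — {base_plate, bushing, cover, flange, pin, shaft, spacer}
8. gear@(2, 1) [+x clear] — {base_plate, bushing, cover, flange, gear, pin, shaft, spacer}
9. bracket@(3, 1) [-y clear] — {base_plate, bracket, bushing, cover, flange, gear, pin, shaft, spacer}
10. cap@(0, 2) [-x clear] — {base_plate, bracket, bushing, cap, cover, flange, gear, pin, shaft, spacer}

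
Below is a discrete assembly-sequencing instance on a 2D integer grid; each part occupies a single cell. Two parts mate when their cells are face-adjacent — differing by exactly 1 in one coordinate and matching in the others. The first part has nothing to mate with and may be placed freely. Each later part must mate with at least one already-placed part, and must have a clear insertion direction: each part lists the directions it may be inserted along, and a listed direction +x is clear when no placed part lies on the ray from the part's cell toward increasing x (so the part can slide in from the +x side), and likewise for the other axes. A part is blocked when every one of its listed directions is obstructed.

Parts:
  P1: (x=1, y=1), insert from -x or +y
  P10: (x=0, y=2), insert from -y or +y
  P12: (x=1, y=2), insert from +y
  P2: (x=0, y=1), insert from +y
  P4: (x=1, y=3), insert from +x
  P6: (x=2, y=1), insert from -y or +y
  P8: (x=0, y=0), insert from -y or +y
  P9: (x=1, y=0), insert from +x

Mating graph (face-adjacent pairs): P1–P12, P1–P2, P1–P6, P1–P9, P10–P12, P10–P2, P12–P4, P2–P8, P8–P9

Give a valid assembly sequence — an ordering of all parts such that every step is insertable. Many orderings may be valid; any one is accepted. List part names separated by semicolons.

1. P1@(1, 1) [-x clear] — {P1}
2. P12@(1, 2) [+y clear] — {P1, P12}
3. P4@(1, 3) [+x clear] — {P1, P12, P4}
4. P6@(2, 1) [-y clear] — {P1, P12, P4, P6}
5. P2@(0, 1) [+y clear] — {P1, P12, P2, P4, P6}
6. P10@(0, 2) [+y clear] — {P1, P10, P12, P2, P4, P6}
7. P9@(1, 0) [+x clear] — {P1, P10, P12, P2, P4, P6, P9}
8. P8@(0, 0) [-y clear] — {P1, P10, P12, P2, P4, P6, P8, P9}

P1; P12; P4; P6; P2; P10; P9; P8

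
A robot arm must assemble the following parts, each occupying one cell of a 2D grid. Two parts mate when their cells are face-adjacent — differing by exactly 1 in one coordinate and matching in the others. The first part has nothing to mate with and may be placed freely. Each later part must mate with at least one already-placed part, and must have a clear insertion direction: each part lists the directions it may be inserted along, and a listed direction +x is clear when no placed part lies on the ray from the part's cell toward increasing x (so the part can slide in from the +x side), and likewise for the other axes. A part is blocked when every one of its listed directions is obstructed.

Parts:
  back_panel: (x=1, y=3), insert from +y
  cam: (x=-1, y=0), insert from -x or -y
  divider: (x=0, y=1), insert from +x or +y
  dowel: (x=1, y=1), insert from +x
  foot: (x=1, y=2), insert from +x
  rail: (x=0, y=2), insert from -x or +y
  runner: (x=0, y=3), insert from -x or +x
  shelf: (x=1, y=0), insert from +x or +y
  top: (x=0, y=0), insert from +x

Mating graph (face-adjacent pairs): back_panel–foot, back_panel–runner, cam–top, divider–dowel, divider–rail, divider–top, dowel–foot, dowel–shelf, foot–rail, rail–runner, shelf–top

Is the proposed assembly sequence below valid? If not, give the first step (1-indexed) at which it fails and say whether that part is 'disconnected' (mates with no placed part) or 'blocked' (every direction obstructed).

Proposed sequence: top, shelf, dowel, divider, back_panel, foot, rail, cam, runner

1. top@(0, 0) [+x clear] — {top}
2. shelf@(1, 0) [+x clear] — {shelf, top}
3. dowel@(1, 1) [+x clear] — {dowel, shelf, top}
4. divider@(0, 1) [+y clear] — {divider, dowel, shelf, top}
5. back_panel@(1, 3) — no placed neighbour ⇒ disconnected

Invalid at step 5 (disconnected)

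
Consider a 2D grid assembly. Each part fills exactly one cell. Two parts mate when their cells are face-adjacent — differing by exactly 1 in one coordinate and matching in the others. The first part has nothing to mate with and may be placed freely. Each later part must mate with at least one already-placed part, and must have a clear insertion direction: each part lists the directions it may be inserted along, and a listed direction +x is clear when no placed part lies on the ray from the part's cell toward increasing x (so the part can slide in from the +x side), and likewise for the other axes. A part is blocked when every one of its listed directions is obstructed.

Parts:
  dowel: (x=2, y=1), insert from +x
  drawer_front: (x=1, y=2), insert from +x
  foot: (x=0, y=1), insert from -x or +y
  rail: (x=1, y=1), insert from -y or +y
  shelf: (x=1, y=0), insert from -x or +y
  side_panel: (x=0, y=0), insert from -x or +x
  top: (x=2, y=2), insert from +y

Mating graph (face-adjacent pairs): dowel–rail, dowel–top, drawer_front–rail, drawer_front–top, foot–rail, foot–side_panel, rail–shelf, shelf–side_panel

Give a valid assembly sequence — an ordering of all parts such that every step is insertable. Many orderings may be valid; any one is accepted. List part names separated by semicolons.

1. drawer_front@(1, 2) [+x clear] — {drawer_front}
2. top@(2, 2) [+y clear] — {drawer_front, top}
3. dowel@(2, 1) [+x clear] — {dowel, drawer_front, top}
4. rail@(1, 1) [-y clear] — {dowel, drawer_front, rail, top}
5. shelf@(1, 0) [-x clear] — {dowel, drawer_front, rail, shelf, top}
6. side_panel@(0, 0) [-x clear] — {dowel, drawer_front, rail, shelf, side_panel, top}
7. foot@(0, 1) [-x clear] — {dowel, drawer_front, foot, rail, shelf, side_panel, top}

drawer_front; top; dowel; rail; shelf; side_panel; foot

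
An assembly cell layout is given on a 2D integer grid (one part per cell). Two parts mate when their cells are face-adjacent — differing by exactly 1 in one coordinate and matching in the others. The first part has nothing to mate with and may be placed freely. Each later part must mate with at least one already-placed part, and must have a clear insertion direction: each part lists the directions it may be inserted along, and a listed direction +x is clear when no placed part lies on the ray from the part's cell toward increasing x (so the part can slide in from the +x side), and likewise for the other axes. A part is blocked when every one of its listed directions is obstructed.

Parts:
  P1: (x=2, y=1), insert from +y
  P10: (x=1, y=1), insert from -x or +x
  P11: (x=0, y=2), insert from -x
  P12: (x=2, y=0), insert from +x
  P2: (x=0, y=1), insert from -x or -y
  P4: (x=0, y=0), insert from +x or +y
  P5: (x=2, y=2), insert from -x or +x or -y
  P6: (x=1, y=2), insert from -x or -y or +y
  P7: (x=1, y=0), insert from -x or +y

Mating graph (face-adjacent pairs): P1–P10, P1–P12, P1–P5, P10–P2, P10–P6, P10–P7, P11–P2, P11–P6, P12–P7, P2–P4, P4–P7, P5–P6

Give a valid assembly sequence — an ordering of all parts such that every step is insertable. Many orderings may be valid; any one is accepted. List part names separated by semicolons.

1. P1@(2, 1) [+y clear] — {P1}
2. P5@(2, 2) [-x clear] — {P1, P5}
3. P10@(1, 1) [-x clear] — {P1, P10, P5}
4. P7@(1, 0) [-x clear] — {P1, P10, P5, P7}
5. P12@(2, 0) [+x clear] — {P1, P10, P12, P5, P7}
6. P4@(0, 0) [+y clear] — {P1, P10, P12, P4, P5, P7}
7. P2@(0, 1) [-x clear] — {P1, P10, P12, P2, P4, P5, P7}
8. P11@(0, 2) [-x clear] — {P1, P10, P11, P12, P2, P4, P5, P7}
9. P6@(1, 2) [+y clear] — {P1, P10, P11, P12, P2, P4, P5, P6, P7}

P1; P5; P10; P7; P12; P4; P2; P11; P6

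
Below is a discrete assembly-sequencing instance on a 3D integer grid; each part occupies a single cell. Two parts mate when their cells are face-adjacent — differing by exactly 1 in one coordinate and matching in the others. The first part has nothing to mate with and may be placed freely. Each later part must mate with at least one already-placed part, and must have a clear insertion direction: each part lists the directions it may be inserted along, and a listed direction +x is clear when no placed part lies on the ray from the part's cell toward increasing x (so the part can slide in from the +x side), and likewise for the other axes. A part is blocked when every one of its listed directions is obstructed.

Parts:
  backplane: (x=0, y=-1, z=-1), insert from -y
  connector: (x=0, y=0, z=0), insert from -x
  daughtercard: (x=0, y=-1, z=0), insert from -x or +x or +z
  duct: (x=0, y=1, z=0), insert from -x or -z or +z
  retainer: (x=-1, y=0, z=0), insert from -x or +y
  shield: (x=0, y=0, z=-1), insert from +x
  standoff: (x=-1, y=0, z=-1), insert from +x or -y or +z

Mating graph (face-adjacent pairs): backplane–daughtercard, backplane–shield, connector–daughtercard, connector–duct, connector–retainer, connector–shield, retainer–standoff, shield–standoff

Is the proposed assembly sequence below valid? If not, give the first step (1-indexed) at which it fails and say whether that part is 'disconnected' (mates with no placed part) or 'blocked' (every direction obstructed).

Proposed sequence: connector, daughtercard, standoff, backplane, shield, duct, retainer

Invalid at step 3 (disconnected)

1. connector@(0, 0, 0) [-x clear] — {connector}
2. daughtercard@(0, -1, 0) [-x clear] — {connector, daughtercard}
3. standoff@(-1, 0, -1) — no placed neighbour ⇒ disconnected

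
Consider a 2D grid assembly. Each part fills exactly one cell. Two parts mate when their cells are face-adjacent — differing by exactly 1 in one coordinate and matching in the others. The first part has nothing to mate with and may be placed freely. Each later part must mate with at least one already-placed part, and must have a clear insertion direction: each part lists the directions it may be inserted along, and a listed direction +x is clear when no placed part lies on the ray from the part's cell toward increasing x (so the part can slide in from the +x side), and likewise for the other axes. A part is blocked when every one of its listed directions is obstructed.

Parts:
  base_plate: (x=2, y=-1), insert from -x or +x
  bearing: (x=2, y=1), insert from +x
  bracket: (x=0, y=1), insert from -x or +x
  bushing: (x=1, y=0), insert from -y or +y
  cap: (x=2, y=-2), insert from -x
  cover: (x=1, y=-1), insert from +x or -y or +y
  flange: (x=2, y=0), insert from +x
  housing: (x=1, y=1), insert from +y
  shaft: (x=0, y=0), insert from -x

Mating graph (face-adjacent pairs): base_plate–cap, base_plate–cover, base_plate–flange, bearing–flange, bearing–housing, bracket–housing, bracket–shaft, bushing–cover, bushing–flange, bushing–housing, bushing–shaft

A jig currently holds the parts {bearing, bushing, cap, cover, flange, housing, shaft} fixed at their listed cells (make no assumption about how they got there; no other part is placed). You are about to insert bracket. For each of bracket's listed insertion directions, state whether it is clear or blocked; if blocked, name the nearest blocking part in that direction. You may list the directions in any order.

-x: ray from bracket(0, 1) has no placed part ⇒ clear
+x: nearest on ray is housing@(1, 1) ⇒ blocked

+x: blocked by housing; -x: clear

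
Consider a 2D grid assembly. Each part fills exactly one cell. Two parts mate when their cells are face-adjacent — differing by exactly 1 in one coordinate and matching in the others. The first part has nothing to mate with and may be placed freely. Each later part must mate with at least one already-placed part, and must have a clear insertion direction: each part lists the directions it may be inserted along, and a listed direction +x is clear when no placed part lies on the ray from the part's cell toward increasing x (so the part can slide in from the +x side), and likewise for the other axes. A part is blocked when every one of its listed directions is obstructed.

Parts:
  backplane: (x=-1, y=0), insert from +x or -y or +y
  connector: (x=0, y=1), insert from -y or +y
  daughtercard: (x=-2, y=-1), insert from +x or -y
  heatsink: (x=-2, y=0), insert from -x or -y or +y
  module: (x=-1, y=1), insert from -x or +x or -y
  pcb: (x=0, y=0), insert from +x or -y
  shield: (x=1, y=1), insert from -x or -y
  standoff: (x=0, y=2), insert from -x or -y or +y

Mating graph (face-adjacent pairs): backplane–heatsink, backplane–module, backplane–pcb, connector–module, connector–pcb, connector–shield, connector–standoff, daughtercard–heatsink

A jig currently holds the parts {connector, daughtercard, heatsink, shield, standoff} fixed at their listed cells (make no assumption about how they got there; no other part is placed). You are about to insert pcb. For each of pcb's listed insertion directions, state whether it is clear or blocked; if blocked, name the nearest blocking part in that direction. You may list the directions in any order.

+x: clear; -y: clear

+x: ray from pcb(0, 0) has no placed part ⇒ clear
-y: ray from pcb(0, 0) has no placed part ⇒ clear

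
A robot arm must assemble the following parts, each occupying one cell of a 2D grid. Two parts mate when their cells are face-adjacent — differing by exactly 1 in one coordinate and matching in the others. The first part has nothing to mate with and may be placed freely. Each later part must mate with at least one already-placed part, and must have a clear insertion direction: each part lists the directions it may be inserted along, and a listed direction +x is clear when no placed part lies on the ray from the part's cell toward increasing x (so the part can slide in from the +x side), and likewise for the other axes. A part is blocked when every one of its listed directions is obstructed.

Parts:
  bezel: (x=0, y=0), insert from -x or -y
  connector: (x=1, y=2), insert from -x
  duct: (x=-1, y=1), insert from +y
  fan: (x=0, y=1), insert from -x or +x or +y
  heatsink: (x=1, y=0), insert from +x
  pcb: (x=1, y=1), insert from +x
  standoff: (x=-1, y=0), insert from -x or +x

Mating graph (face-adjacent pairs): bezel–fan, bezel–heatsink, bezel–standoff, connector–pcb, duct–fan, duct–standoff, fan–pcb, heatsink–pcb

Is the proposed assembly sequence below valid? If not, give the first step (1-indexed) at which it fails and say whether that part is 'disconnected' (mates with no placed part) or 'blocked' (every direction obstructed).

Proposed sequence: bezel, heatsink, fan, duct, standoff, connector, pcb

Invalid at step 6 (disconnected)

1. bezel@(0, 0) [-x clear] — {bezel}
2. heatsink@(1, 0) [+x clear] — {bezel, heatsink}
3. fan@(0, 1) [-x clear] — {bezel, fan, heatsink}
4. duct@(-1, 1) [+y clear] — {bezel, duct, fan, heatsink}
5. standoff@(-1, 0) [-x clear] — {bezel, duct, fan, heatsink, standoff}
6. connector@(1, 2) — no placed neighbour ⇒ disconnected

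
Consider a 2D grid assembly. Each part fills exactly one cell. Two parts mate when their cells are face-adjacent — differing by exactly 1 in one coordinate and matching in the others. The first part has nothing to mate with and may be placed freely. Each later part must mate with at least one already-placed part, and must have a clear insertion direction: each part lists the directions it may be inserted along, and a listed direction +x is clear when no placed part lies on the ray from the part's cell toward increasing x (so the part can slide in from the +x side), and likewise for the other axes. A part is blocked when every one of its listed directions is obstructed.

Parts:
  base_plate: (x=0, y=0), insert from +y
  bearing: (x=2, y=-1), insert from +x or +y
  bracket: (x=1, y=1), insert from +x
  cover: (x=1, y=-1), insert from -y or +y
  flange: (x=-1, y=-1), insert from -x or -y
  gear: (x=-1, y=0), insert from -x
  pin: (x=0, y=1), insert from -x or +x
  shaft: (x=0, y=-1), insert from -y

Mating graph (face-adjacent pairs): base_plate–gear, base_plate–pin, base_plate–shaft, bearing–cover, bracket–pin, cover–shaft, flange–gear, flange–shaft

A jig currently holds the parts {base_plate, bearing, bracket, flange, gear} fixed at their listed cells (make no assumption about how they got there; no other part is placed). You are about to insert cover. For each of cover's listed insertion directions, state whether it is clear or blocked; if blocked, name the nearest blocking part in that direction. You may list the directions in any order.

-y: ray from cover(1, -1) has no placed part ⇒ clear
+y: nearest on ray is bracket@(1, 1) ⇒ blocked

+y: blocked by bracket; -y: clear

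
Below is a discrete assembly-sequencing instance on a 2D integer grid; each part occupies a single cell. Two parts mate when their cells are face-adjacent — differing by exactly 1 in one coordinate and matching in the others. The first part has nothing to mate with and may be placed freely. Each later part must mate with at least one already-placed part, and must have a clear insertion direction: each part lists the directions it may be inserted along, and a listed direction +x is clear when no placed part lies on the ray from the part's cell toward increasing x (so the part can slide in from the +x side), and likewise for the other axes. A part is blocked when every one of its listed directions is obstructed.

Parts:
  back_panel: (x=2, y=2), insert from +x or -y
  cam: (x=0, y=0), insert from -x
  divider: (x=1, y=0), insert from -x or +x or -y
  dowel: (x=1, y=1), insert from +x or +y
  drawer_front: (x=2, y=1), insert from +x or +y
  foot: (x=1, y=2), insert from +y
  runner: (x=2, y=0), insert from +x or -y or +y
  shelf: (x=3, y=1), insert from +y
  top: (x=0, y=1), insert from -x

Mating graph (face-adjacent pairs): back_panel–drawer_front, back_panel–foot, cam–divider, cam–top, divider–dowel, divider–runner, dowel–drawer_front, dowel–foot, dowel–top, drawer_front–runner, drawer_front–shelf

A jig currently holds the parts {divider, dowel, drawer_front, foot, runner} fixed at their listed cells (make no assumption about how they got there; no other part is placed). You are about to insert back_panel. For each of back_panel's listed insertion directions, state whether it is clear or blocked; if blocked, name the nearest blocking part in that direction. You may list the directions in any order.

+x: clear; -y: blocked by drawer_front

+x: ray from back_panel(2, 2) has no placed part ⇒ clear
-y: nearest on ray is drawer_front@(2, 1) ⇒ blocked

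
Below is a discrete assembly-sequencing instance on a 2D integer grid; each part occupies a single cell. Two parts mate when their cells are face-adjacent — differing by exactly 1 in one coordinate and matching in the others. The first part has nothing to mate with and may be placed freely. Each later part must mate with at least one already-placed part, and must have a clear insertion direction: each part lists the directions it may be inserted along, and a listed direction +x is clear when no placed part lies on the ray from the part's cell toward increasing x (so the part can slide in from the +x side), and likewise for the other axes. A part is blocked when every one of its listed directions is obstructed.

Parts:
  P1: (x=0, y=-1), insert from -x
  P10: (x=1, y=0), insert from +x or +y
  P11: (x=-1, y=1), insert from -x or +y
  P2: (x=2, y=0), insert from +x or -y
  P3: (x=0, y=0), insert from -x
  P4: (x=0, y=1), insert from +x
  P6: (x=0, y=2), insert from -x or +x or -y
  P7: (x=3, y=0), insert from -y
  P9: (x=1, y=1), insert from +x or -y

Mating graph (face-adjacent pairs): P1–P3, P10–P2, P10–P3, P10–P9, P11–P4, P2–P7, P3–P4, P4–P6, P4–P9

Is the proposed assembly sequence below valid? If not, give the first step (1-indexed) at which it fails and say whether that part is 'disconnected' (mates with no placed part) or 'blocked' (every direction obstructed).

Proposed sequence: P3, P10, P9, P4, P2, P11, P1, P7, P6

1. P3@(0, 0) [-x clear] — {P3}
2. P10@(1, 0) [+x clear] — {P10, P3}
3. P9@(1, 1) [+x clear] — {P10, P3, P9}
4. P4@(0, 1) — +x all obstructed ⇒ blocked

Invalid at step 4 (blocked)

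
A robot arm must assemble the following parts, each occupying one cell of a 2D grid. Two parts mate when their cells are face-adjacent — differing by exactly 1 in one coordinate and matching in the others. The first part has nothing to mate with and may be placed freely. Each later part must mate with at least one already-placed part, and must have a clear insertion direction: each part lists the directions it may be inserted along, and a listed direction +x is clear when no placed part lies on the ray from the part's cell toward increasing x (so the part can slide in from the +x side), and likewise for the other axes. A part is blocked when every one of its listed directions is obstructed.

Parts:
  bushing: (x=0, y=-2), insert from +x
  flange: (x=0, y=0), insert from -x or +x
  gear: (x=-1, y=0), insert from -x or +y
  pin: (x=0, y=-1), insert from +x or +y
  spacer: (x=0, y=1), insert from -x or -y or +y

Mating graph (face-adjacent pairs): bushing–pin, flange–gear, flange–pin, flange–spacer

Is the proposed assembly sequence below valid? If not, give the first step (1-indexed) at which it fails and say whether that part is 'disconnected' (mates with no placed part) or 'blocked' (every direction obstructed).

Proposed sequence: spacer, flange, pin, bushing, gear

Valid

1. spacer@(0, 1) [-x clear] — {spacer}
2. flange@(0, 0) [-x clear] — {flange, spacer}
3. pin@(0, -1) [+x clear] — {flange, pin, spacer}
4. bushing@(0, -2) [+x clear] — {bushing, flange, pin, spacer}
5. gear@(-1, 0) [-x clear] — {bushing, flange, gear, pin, spacer}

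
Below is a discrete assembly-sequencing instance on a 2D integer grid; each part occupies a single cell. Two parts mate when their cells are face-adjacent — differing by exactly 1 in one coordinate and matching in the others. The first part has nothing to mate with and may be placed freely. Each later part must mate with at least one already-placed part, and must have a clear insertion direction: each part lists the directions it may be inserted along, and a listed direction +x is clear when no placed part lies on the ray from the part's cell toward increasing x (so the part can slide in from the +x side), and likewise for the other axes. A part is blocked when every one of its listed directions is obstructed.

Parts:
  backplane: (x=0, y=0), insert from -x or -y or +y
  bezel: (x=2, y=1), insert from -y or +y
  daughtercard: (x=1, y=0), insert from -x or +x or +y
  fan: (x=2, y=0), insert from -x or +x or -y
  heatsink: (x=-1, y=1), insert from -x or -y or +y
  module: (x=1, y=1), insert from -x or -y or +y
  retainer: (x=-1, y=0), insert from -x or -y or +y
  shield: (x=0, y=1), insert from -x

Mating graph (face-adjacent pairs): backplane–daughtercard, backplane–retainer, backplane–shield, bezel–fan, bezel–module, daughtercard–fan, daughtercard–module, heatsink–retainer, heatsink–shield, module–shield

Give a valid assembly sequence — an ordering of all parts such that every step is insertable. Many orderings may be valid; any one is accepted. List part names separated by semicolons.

1. shield@(0, 1) [-x clear] — {shield}
2. module@(1, 1) [-y clear] — {module, shield}
3. bezel@(2, 1) [-y clear] — {bezel, module, shield}
4. fan@(2, 0) [-x clear] — {bezel, fan, module, shield}
5. daughtercard@(1, 0) [-x clear] — {bezel, daughtercard, fan, module, shield}
6. backplane@(0, 0) [-x clear] — {backplane, bezel, daughtercard, fan, module, shield}
7. retainer@(-1, 0) [-x clear] — {backplane, bezel, daughtercard, fan, module, retainer, shield}
8. heatsink@(-1, 1) [-x clear] — {backplane, bezel, daughtercard, fan, heatsink, module, retainer, shield}

shield; module; bezel; fan; daughtercard; backplane; retainer; heatsink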